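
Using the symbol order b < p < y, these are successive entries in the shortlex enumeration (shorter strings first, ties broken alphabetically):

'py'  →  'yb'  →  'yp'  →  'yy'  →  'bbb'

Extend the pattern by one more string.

Find the rightmost character of bbb below y, bump it to the next letter, and reset everything to its right to b.

bbp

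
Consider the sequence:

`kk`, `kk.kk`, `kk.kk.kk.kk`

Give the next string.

s(k+1) = s(k)·.·s(k) — each term doubles the last with '.' between the halves.
Doubling kk.kk.kk.kk with '.' between the halves:

kk.kk.kk.kk.kk.kk.kk.kk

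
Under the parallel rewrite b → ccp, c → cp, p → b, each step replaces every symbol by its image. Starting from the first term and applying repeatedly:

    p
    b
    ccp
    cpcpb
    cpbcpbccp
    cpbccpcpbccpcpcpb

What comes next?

Rewriting the 17 symbols of cpbccpcpbccpcpcpb one by one yields cp b ccp cp cp b cp b ccp cp cp b cp b cp b ccp; concatenated:

cpbccpcpcpbcpbccpcpcpbcpbcpbccp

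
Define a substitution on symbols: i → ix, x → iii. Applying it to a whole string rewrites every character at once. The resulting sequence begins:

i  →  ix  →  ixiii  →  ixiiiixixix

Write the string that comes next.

ixiiiixixixixiiiixiiiixiii

Expanding ixiiiixixix: i→ix, x→iii, i→ix, i→ix, i→ix, i→ix, x→iii, i→ix, x→iii, i→ix, x→iii. Concatenated: ix iii ix ix ix ix iii ix iii ix iii.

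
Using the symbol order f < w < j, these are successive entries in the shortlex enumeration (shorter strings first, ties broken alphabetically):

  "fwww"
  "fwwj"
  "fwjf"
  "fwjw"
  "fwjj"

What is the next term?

fjff

Find the rightmost character of fwjj below j, bump it to the next letter, and reset everything to its right to f.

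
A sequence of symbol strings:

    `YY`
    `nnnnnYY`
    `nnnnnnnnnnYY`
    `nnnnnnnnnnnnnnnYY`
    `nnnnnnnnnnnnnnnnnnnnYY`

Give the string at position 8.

nnnnnnnnnnnnnnnnnnnnnnnnnnnnnnnnnnnYY

The strings grow by a fixed prefix nnnnn each time.
From nnnnnnnnnnnnnnnnnnnnYY, 3 further steps: nnnnnnnnnnnnnnnnnnnnYY → nnnnnnnnnnnnnnnnnnnnnnnnnYY → nnnnnnnnnnnnnnnnnnnnnnnnnnnnnnYY → (answer).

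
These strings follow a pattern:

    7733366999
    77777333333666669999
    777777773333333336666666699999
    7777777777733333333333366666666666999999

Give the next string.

Each string has the form 7^{3n-1} 3^{3n} 6^{3n-1} 9^{n+2} (n = 1, 2, …).
Setting n = 5 gives 14, 15, 14, 7 characters in each block.

77777777777777333333333333333666666666666669999999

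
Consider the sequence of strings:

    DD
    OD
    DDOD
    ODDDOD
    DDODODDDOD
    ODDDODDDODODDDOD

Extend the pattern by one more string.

Each term (from the third on) is the two preceding terms concatenated in order: term 3 = DD·OD = DDOD.
The next term joins DDODODDDOD and ODDDODDDODODDDOD.

DDODODDDODODDDODDDODODDDOD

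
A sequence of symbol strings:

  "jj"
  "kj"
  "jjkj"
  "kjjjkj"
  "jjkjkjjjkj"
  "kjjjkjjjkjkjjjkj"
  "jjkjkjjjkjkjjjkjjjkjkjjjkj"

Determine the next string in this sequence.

kjjjkjjjkjkjjjkjjjkjkjjjkjkjjjkjjjkjkjjjkj

From term 3 onward, concatenate the second-to-last term with the last: jj·kj = jjkj, kj·jjkj = kjjjkj, …
Continuing: kjjjkjjjkjkjjjkj · jjkjkjjjkjkjjjkjjjkjkjjjkj gives term 8.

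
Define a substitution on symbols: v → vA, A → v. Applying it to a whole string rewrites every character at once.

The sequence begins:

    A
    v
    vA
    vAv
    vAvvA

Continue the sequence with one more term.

vAvvAvAv

Expanding vAvvA: v→vA, A→v, v→vA, v→vA, A→v. Concatenated: vA v vA vA v.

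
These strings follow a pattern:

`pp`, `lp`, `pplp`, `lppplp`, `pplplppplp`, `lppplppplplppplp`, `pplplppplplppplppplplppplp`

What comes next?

Each term (from the third on) is the two preceding terms concatenated in order: term 3 = pp·lp = pplp.
So term 8 is lppplppplplppplp·pplplppplplppplppplplppplp.

lppplppplplppplppplplppplplppplppplplppplp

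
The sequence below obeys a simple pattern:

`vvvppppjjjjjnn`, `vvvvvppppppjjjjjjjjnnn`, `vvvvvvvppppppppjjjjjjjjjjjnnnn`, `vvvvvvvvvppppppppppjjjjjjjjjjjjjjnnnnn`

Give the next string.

vvvvvvvvvvvppppppppppppjjjjjjjjjjjjjjjjjnnnnnn

Each string has the form v^{2n+1} p^{2n+2} j^{3n+2} n^{n+1} (n = 1, 2, …).
For the next term, n = 5, so the run lengths are 11, 12, 17, 6.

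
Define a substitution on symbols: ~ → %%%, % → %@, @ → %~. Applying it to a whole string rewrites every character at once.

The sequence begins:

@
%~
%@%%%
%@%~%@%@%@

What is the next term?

Rewriting each symbol of %@%~%@%@%@: %→%@, @→%~, %→%@, ~→%%%, %→%@, @→%~, %→%@, @→%~, %→%@, @→%~, which concatenates to %@ %~ %@ %%% %@ %~ %@ %~ %@ %~.

%@%~%@%%%%@%~%@%~%@%~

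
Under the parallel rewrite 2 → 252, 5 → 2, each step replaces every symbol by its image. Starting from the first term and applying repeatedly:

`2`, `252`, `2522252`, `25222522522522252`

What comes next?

Rewriting the 17 symbols of 25222522522522252 one by one yields 252 2 252 252 252 2 252 252 2 252 252 2 252 252 252 2 252; concatenated:

25222522522522252252225225222522522522252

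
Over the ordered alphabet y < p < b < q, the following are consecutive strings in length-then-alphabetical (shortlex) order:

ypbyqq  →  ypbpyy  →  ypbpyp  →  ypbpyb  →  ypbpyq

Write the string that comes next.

Find the rightmost character of ypbpyq below q, bump it to the next letter, and reset everything to its right to y.

ypbppy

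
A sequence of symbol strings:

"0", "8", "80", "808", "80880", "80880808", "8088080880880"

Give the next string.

This is a Fibonacci-style word recurrence s(k) = s(k−1)·s(k−2): e.g. 8·0 = 80.
Continuing: 8088080880880 · 80880808 gives term 8.

808808088088080880808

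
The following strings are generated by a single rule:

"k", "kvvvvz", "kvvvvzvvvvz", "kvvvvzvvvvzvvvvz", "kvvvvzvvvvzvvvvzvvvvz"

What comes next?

Each term is the previous one with vvvvz appended.
So the next term is kvvvvzvvvvzvvvvzvvvvz·vvvvz.

kvvvvzvvvvzvvvvzvvvvzvvvvz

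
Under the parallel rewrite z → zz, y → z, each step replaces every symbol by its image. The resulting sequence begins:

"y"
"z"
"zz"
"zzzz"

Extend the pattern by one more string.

Apply φ to zzzz symbol by symbol: z→zz, z→zz, z→zz, z→zz; joined: zz zz zz zz.

zzzzzzzz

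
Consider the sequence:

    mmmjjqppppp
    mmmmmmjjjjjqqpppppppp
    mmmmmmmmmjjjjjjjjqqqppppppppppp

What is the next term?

Each string has the form m^{3n} j^{3n-1} q^{n} p^{3n+2} (n = 1, 2, …).
At n = 4 the blocks have lengths 12, 11, 4, 14.

mmmmmmmmmmmmjjjjjjjjjjjqqqqpppppppppppppp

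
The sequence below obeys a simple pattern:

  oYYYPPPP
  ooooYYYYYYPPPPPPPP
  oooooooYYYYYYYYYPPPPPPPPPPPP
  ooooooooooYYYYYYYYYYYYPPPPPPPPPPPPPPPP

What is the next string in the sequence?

oooooooooooooYYYYYYYYYYYYYYYPPPPPPPPPPPPPPPPPPPP

Reading off run lengths: o runs 1, 4, 7, 10; Y runs 3, 6, 9, 12; P runs 4, 8, 12, 16 — each is linear in n (n = 1, 2, …).
Setting n = 5 gives 13, 15, 20 characters in each block.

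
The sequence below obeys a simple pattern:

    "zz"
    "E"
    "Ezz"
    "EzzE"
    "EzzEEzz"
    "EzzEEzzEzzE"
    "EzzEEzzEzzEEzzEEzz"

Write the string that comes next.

EzzEEzzEzzEEzzEEzzEzzEEzzEzzE

From term 3 onward, concatenate the last term with the second-to-last: E·zz = Ezz, Ezz·E = EzzE, …
Continuing: EzzEEzzEzzEEzzEEzz · EzzEEzzEzzE gives term 8.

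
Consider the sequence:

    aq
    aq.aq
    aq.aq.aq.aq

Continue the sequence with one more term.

s(k+1) = s(k)·.·s(k) — each term doubles the last with '.' between the halves.
Doubling aq.aq.aq.aq with '.' between the halves:

aq.aq.aq.aq.aq.aq.aq.aq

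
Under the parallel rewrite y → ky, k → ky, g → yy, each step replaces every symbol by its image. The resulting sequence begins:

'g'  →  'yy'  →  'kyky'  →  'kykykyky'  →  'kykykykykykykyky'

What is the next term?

Applying the rule to each of the 16 symbols of kykykykykykykyky gives the pieces ky ky ky ky ky ky ky ky ky ky ky ky ky ky ky ky, which concatenate to the answer.

kykykykykykykykykykykykykykykyky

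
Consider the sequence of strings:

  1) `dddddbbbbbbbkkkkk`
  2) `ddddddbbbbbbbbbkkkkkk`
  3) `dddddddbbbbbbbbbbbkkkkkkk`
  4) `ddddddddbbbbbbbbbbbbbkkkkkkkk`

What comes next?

Each string has the form d^{n+2} b^{2n+1} k^{n+2}, where the shown terms are n = 3, 4, 5, 6.
Setting n = 7 gives 9, 15, 9 characters in each block.

dddddddddbbbbbbbbbbbbbbbkkkkkkkkk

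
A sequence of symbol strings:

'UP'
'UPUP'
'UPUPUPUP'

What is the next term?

Each string is two copies of the previous one concatenated.
Doubling UPUPUPUP:

UPUPUPUPUPUPUPUP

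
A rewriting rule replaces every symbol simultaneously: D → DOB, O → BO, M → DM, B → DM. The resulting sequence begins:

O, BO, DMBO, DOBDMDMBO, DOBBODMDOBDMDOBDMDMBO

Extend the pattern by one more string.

Rewriting the 21 symbols of DOBBODMDOBDMDOBDMDMBO one by one yields DOB BO DM DM BO DOB DM DOB BO DM DOB DM DOB BO DM DOB DM DOB DM DM BO; concatenated:

DOBBODMDMBODOBDMDOBBODMDOBDMDOBBODMDOBDMDOBDMDMBO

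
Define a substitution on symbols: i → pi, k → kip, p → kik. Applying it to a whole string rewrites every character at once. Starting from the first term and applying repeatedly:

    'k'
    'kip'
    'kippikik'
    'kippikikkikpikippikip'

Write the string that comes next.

φ(kippikikkikpikippikip) expands symbol-by-symbol to kip pi kik kik pi kip pi kip kip pi kip kik pi kip pi kik kik pi kip pi kik; joining the 21 pieces gives the next term.

kippikikkikpikippikipkippikipkikpikippikikkikpikippikik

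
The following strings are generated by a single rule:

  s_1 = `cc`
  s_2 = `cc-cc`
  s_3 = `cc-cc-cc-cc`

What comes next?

s(k+1) = s(k)·-·s(k) — each term doubles the last with '-' between the halves.
Doubling cc-cc-cc-cc with '-' between the halves:

cc-cc-cc-cc-cc-cc-cc-cc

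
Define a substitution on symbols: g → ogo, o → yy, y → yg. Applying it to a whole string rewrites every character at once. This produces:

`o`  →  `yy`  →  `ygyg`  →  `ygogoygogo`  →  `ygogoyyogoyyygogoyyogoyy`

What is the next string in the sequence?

ygogoyyogoyyygygyyogoyyygygygogoyyogoyyygygyyogoyyygyg

Replace each of the 24 characters of ygogoyyogoyyygogoyyogoyy in place — yg ogo yy ogo yy yg yg yy ogo yy yg yg yg ogo yy ogo yy yg yg yy ogo yy yg yg — and concatenate.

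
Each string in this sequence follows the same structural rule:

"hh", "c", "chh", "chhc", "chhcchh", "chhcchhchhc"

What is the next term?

From term 3 onward, concatenate the last term with the second-to-last: c·hh = chh, chh·c = chhc, …
The next term joins chhcchhchhc and chhcchh.

chhcchhchhcchhcchh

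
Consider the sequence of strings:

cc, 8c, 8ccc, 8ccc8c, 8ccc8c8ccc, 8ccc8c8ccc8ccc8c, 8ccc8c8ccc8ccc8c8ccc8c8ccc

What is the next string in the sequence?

8ccc8c8ccc8ccc8c8ccc8c8ccc8ccc8c8ccc8ccc8c

Each term (from the third on) is the previous term followed by the one before it: term 3 = 8c·cc = 8ccc.
The next term joins 8ccc8c8ccc8ccc8c8ccc8c8ccc and 8ccc8c8ccc8ccc8c.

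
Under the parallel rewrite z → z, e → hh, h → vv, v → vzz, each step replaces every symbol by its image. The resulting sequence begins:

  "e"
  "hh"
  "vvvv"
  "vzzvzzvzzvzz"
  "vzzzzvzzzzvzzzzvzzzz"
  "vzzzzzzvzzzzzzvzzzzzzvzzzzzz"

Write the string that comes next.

Replace each of the 28 characters of vzzzzzzvzzzzzzvzzzzzzvzzzzzz in place — vzz z z z z z z vzz z z z z z z vzz z z z z z z vzz z z z z z z — and concatenate.

vzzzzzzzzvzzzzzzzzvzzzzzzzzvzzzzzzzz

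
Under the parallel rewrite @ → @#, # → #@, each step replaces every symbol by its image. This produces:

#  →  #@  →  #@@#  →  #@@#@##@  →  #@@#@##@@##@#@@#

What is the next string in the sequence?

#@@#@##@@##@#@@#@##@#@@##@@#@##@

φ(#@@#@##@@##@#@@#) expands symbol-by-symbol to #@ @# @# #@ @# #@ #@ @# @# #@ #@ @# #@ @# @# #@; joining the 16 pieces gives the next term.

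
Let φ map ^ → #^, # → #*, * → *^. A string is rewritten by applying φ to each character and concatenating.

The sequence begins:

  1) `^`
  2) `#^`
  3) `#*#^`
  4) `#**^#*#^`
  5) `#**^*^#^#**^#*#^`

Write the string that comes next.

#**^*^#^*^#^#*#^#**^*^#^#**^#*#^

Applying the rule to each of the 16 symbols of #**^*^#^#**^#*#^ gives the pieces #* *^ *^ #^ *^ #^ #* #^ #* *^ *^ #^ #* *^ #* #^, which concatenate to the answer.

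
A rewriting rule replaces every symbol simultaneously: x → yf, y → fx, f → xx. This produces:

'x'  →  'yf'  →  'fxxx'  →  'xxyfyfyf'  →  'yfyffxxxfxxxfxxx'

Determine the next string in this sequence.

fxxxfxxxxxyfyfyfxxyfyfyfxxyfyfyf

φ(yfyffxxxfxxxfxxx) expands symbol-by-symbol to fx xx fx xx xx yf yf yf xx yf yf yf xx yf yf yf; joining the 16 pieces gives the next term.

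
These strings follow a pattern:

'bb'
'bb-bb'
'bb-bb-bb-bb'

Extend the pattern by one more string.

s(k+1) = s(k)·-·s(k) — each term doubles the last with '-' between the halves.
Doubling bb-bb-bb-bb with '-' between the halves:

bb-bb-bb-bb-bb-bb-bb-bb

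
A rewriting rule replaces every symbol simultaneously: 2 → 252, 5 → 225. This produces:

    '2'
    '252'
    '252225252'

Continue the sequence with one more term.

Expanding 252225252: 2→252, 5→225, 2→252, 2→252, 2→252, 5→225, 2→252, 5→225, 2→252. Concatenated: 252 225 252 252 252 225 252 225 252.

252225252252252225252225252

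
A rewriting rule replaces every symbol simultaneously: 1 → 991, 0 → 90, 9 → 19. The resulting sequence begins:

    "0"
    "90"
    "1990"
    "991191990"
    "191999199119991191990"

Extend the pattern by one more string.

Replace each of the 21 characters of 191999199119991191990 in place — 991 19 991 19 19 19 991 19 19 991 991 19 19 19 991 991 19 991 19 19 90 — and concatenate.

99119991191919991191999199119191999199119991191990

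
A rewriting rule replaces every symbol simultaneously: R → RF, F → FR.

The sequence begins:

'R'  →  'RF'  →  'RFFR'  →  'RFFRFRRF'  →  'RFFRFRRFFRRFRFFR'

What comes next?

Rewriting the 16 symbols of RFFRFRRFFRRFRFFR one by one yields RF FR FR RF FR RF RF FR FR RF RF FR RF FR FR RF; concatenated:

RFFRFRRFFRRFRFFRFRRFRFFRRFFRFRRF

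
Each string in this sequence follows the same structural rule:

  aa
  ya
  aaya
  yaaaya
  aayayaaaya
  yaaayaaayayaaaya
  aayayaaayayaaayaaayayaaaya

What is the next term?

Each term (from the third on) is the two preceding terms concatenated in order: term 3 = aa·ya = aaya.
Continuing: yaaayaaayayaaaya · aayayaaayayaaayaaayayaaaya gives term 8.

yaaayaaayayaaayaaayayaaayayaaayaaayayaaaya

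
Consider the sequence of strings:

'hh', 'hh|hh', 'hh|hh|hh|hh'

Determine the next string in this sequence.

hh|hh|hh|hh|hh|hh|hh|hh

s(k+1) = s(k)·|·s(k) — each term doubles the last with '|' between the halves.
So the next term is two copies of hh|hh|hh|hh with '|' between the halves.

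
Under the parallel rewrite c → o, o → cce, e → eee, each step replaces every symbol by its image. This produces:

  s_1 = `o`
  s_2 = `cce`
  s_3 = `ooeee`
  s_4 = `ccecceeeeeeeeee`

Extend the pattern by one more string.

Rewriting the 15 symbols of ccecceeeeeeeeee one by one yields o o eee o o eee eee eee eee eee eee eee eee eee eee; concatenated:

ooeeeooeeeeeeeeeeeeeeeeeeeeeeeeeeeeee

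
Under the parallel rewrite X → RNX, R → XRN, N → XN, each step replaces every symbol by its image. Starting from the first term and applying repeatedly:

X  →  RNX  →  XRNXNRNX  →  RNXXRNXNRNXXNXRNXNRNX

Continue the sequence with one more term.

Rewriting the 21 symbols of RNXXRNXNRNXXNXRNXNRNX one by one yields XRN XN RNX RNX XRN XN RNX XN XRN XN RNX RNX XN RNX XRN XN RNX XN XRN XN RNX; concatenated:

XRNXNRNXRNXXRNXNRNXXNXRNXNRNXRNXXNRNXXRNXNRNXXNXRNXNRNX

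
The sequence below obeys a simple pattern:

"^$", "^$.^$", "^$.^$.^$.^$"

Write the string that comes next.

Each string is two copies of the previous one joined by '.'.
Doubling ^$.^$.^$.^$ with '.' between the halves:

^$.^$.^$.^$.^$.^$.^$.^$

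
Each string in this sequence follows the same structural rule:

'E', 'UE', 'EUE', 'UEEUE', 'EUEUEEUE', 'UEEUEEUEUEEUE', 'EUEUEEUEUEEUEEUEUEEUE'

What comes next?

From term 3 onward, concatenate the second-to-last term with the last: E·UE = EUE, UE·EUE = UEEUE, …
Continuing: UEEUEEUEUEEUE · EUEUEEUEUEEUEEUEUEEUE gives term 8.

UEEUEEUEUEEUEEUEUEEUEUEEUEEUEUEEUE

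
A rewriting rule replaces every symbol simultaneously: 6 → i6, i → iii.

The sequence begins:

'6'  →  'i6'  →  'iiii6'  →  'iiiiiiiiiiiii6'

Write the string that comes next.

Rewriting the 14 symbols of iiiiiiiiiiiii6 one by one yields iii iii iii iii iii iii iii iii iii iii iii iii iii i6; concatenated:

iiiiiiiiiiiiiiiiiiiiiiiiiiiiiiiiiiiiiiii6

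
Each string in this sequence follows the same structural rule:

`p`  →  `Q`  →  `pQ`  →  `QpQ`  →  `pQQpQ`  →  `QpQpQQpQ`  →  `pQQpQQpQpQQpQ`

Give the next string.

This is a Fibonacci-style word recurrence s(k) = s(k−2)·s(k−1): e.g. p·Q = pQ.
So term 8 is QpQpQQpQ·pQQpQQpQpQQpQ.

QpQpQQpQpQQpQQpQpQQpQ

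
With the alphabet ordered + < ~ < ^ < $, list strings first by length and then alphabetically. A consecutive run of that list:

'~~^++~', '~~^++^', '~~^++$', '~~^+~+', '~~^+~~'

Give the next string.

~~^+~^

Treat ~~^+~~ as a base-4 numeral over the given alphabet and add one, carrying through any trailing $'s.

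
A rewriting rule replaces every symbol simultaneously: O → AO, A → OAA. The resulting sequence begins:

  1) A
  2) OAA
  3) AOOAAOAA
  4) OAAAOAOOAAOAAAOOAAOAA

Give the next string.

Rewriting the 21 symbols of OAAAOAOOAAOAAAOOAAOAA one by one yields AO OAA OAA OAA AO OAA AO AO OAA OAA AO OAA OAA OAA AO AO OAA OAA AO OAA OAA; concatenated:

AOOAAOAAOAAAOOAAAOAOOAAOAAAOOAAOAAOAAAOAOOAAOAAAOOAAOAA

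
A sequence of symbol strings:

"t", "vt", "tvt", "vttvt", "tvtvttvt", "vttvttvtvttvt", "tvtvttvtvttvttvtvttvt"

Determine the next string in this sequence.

This is a Fibonacci-style word recurrence s(k) = s(k−2)·s(k−1): e.g. t·vt = tvt.
So term 8 is vttvttvtvttvt·tvtvttvtvttvttvtvttvt.

vttvttvtvttvttvtvttvtvttvttvtvttvt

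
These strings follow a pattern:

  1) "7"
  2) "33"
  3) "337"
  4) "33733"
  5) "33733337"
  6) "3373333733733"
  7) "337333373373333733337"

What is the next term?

Each term (from the third on) is the previous term followed by the one before it: term 3 = 33·7 = 337.
So term 8 is 337333373373333733337·3373333733733.

3373333733733337333373373333733733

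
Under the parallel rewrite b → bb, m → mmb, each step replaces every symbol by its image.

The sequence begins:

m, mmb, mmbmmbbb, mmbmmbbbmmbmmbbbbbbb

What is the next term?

Applying the rule to each of the 20 symbols of mmbmmbbbmmbmmbbbbbbb gives the pieces mmb mmb bb mmb mmb bb bb bb mmb mmb bb mmb mmb bb bb bb bb bb bb bb, which concatenate to the answer.

mmbmmbbbmmbmmbbbbbbbmmbmmbbbmmbmmbbbbbbbbbbbbbbb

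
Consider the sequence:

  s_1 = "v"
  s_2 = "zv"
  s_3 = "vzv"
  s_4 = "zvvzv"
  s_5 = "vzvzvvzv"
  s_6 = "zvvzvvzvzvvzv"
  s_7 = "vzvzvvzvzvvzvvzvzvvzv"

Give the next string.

From term 3 onward, concatenate the second-to-last term with the last: v·zv = vzv, zv·vzv = zvvzv, …
So term 8 is zvvzvvzvzvvzv·vzvzvvzvzvvzvvzvzvvzv.

zvvzvvzvzvvzvvzvzvvzvzvvzvvzvzvvzv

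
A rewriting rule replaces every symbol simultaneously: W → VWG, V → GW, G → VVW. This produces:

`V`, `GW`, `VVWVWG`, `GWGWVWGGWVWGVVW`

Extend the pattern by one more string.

Rewriting the 15 symbols of GWGWVWGGWVWGVVW one by one yields VVW VWG VVW VWG GW VWG VVW VVW VWG GW VWG VVW GW GW VWG; concatenated:

VVWVWGVVWVWGGWVWGVVWVVWVWGGWVWGVVWGWGWVWG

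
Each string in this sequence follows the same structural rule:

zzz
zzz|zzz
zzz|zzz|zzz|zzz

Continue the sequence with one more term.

zzz|zzz|zzz|zzz|zzz|zzz|zzz|zzz

Every step duplicates the string with '|' between the halves.
One more doubling of zzz|zzz|zzz|zzz gives the answer.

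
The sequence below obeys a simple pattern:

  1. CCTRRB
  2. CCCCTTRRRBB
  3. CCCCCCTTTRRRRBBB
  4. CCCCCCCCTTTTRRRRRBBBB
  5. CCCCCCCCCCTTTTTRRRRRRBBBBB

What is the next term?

CCCCCCCCCCCCTTTTTTRRRRRRRBBBBBB

The n-th term is 2n C's then n T's then n+1 R's then n B's (n = 1, 2, …).
For the next term, n = 6, so the run lengths are 12, 6, 7, 6.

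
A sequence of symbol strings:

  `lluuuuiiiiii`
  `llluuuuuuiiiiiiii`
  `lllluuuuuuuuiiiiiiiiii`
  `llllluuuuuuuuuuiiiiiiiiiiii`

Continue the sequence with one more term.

lllllluuuuuuuuuuuuiiiiiiiiiiiiii

The n-th term is n l's then 2n u's then 2n+2 i's, where the shown terms are n = 2, 3, 4, 5.
For the next term, n = 6, so the run lengths are 6, 12, 14.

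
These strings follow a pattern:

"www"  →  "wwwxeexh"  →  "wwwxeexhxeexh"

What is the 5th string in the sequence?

The strings grow by a fixed suffix xeexh each time.
From wwwxeexhxeexh, 2 further steps: wwwxeexhxeexh → wwwxeexhxeexhxeexh → (answer).

wwwxeexhxeexhxeexhxeexh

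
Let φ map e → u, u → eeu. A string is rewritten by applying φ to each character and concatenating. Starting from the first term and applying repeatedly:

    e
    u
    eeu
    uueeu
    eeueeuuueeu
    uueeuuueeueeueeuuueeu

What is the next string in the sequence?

φ(uueeuuueeueeueeuuueeu) expands symbol-by-symbol to eeu eeu u u eeu eeu eeu u u eeu u u eeu u u eeu eeu eeu u u eeu; joining the 21 pieces gives the next term.

eeueeuuueeueeueeuuueeuuueeuuueeueeueeuuueeu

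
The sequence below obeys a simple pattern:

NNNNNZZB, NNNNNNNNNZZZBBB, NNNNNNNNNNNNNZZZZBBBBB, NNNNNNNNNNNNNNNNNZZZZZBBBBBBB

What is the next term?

NNNNNNNNNNNNNNNNNNNNNZZZZZZBBBBBBBBB

The n-th term is 4n+1 N's then n+1 Z's then 2n-1 B's (n = 1, 2, …).
At n = 5 the blocks have lengths 21, 6, 9.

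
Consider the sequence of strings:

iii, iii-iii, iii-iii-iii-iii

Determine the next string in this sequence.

Each string is two copies of the previous one joined by '-'.
Doubling iii-iii-iii-iii with '-' between the halves:

iii-iii-iii-iii-iii-iii-iii-iii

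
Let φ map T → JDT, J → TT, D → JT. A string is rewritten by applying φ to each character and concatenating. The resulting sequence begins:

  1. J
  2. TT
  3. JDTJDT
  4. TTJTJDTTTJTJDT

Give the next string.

JDTJDTTTJDTTTJTJDTJDTJDTTTJDTTTJTJDT

φ(TTJTJDTTTJTJDT) expands symbol-by-symbol to JDT JDT TT JDT TT JT JDT JDT JDT TT JDT TT JT JDT; joining the 14 pieces gives the next term.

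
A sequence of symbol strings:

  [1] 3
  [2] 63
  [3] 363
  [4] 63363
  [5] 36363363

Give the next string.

Each term (from the third on) is the two preceding terms concatenated in order: term 3 = 3·63 = 363.
The next term joins 63363 and 36363363.

6336336363363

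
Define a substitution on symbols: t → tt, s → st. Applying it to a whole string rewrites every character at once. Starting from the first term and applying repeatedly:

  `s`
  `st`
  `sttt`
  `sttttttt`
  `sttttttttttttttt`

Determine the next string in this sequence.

Rewriting the 16 symbols of sttttttttttttttt one by one yields st tt tt tt tt tt tt tt tt tt tt tt tt tt tt tt; concatenated:

sttttttttttttttttttttttttttttttt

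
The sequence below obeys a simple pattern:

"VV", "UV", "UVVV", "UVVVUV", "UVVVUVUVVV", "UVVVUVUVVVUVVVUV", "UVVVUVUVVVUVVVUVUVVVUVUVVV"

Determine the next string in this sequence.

UVVVUVUVVVUVVVUVUVVVUVUVVVUVVVUVUVVVUVVVUV

Each term (from the third on) is the previous term followed by the one before it: term 3 = UV·VV = UVVV.
Continuing: UVVVUVUVVVUVVVUVUVVVUVUVVV · UVVVUVUVVVUVVVUV gives term 8.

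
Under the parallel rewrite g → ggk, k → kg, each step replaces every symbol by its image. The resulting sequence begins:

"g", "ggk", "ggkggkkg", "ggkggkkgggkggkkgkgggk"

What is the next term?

φ(ggkggkkgggkggkkgkgggk) expands symbol-by-symbol to ggk ggk kg ggk ggk kg kg ggk ggk ggk kg ggk ggk kg kg ggk kg ggk ggk ggk kg; joining the 21 pieces gives the next term.

ggkggkkgggkggkkgkgggkggkggkkgggkggkkgkgggkkgggkggkggkkg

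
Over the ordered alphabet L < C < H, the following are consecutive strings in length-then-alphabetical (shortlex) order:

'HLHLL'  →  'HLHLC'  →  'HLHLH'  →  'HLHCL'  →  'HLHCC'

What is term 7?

HLHHL

Stepping forward 2 times from HLHCC: HLHCC → HLHCH, then the target.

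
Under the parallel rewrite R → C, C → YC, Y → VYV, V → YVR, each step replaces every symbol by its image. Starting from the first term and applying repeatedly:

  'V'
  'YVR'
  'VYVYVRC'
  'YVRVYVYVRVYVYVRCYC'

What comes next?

VYVYVRCYVRVYVYVRVYVYVRCYVRVYVYVRVYVYVRCYCVYVYC

φ(YVRVYVYVRVYVYVRCYC) expands symbol-by-symbol to VYV YVR C YVR VYV YVR VYV YVR C YVR VYV YVR VYV YVR C YC VYV YC; joining the 18 pieces gives the next term.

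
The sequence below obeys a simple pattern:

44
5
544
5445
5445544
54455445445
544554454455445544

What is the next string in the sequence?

This is a Fibonacci-style word recurrence s(k) = s(k−1)·s(k−2): e.g. 5·44 = 544.
So term 8 is 544554454455445544·54455445445.

54455445445544554454455445445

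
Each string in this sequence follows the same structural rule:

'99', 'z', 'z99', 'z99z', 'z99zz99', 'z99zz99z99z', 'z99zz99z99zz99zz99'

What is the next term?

z99zz99z99zz99zz99z99zz99z99z

Each term (from the third on) is the previous term followed by the one before it: term 3 = z·99 = z99.
The next term joins z99zz99z99zz99zz99 and z99zz99z99z.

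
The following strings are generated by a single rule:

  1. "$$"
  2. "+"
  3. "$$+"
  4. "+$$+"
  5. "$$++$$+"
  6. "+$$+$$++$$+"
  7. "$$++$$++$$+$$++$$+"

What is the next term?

+$$+$$++$$+$$++$$++$$+$$++$$+

From term 3 onward, concatenate the second-to-last term with the last: $$·+ = $$+, +·$$+ = +$$+, …
Continuing: +$$+$$++$$+ · $$++$$++$$+$$++$$+ gives term 8.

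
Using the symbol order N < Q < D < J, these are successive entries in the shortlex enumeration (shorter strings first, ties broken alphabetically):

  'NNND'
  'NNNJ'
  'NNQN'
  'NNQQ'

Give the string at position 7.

NNDN

Continuing the enumeration 3 steps past NNQQ: NNQQ → NNQD → NNQJ → (answer).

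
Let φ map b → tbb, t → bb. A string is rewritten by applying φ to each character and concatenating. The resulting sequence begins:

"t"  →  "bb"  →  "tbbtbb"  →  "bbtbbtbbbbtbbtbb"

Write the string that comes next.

φ(bbtbbtbbbbtbbtbb) expands symbol-by-symbol to tbb tbb bb tbb tbb bb tbb tbb tbb tbb bb tbb tbb bb tbb tbb; joining the 16 pieces gives the next term.

tbbtbbbbtbbtbbbbtbbtbbtbbtbbbbtbbtbbbbtbbtbb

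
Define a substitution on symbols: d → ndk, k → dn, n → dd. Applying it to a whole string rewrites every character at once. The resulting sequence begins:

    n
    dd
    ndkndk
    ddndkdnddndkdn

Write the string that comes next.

ndkndkddndkdnndkddndkndkddndkdnndkdd

φ(ddndkdnddndkdn) expands symbol-by-symbol to ndk ndk dd ndk dn ndk dd ndk ndk dd ndk dn ndk dd; joining the 14 pieces gives the next term.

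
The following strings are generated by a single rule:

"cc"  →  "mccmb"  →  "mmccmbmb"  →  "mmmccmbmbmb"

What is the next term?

Every step adds m to the front and mb to the end of the previous string.
One more step from mmmccmbmbmb gives the answer.

mmmmccmbmbmbmb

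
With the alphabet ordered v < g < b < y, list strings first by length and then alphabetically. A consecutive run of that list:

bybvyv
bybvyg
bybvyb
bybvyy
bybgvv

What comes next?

Treat bybgvv as a base-4 numeral over the given alphabet and add one, carrying through any trailing y's.

bybgvg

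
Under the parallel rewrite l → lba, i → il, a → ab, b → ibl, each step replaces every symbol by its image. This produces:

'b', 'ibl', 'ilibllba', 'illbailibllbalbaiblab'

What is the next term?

Replace each of the 21 characters of illbailibllbalbaiblab in place — il lba lba ibl ab il lba il ibl lba lba ibl ab lba ibl ab il ibl lba ab ibl — and concatenate.

illbalbaiblabillbailibllbalbaiblablbaiblabilibllbaabibl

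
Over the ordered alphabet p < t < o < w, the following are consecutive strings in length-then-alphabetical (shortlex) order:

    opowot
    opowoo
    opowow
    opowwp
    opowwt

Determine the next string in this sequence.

opowwo

The successor of opowwt increments the rightmost position that isn't already w and resets every position after it to p.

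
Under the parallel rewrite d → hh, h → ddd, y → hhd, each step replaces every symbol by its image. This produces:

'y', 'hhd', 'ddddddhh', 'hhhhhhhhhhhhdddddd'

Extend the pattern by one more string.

ddddddddddddddddddddddddddddddddddddhhhhhhhhhhhh

Replace each of the 18 characters of hhhhhhhhhhhhdddddd in place — ddd ddd ddd ddd ddd ddd ddd ddd ddd ddd ddd ddd hh hh hh hh hh hh — and concatenate.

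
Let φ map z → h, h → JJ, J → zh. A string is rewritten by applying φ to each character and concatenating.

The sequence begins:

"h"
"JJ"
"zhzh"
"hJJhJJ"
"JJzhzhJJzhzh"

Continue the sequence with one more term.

zhzhhJJhJJzhzhhJJhJJ

Expanding JJzhzhJJzhzh: J→zh, J→zh, z→h, h→JJ, z→h, h→JJ, J→zh, J→zh, z→h, h→JJ, z→h, h→JJ. Concatenated: zh zh h JJ h JJ zh zh h JJ h JJ.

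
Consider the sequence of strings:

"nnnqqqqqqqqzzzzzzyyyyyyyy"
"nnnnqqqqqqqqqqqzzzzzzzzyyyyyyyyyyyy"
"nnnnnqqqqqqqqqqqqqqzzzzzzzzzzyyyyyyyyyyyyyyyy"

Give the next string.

nnnnnnqqqqqqqqqqqqqqqqqzzzzzzzzzzzzyyyyyyyyyyyyyyyyyyyy

Term n consists of n+1 n's, followed by 3n+2 q's, followed by 2n+2 z's, followed by 4n y's, where the shown terms are n = 2, 3, 4.
For the next term, n = 5, so the run lengths are 6, 17, 12, 20.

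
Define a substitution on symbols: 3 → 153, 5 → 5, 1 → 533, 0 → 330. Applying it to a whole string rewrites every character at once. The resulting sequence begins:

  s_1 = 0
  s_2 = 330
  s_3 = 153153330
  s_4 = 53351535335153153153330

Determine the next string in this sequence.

51531535533515351531535533515353351535335153153153330

Replace each of the 23 characters of 53351535335153153153330 in place — 5 153 153 5 533 5 153 5 153 153 5 533 5 153 533 5 153 533 5 153 153 153 330 — and concatenate.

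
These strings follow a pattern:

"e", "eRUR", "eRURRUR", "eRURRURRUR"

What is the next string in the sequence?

Each term is the previous one with RUR appended.
Applying this once more to eRURRURRUR:

eRURRURRURRUR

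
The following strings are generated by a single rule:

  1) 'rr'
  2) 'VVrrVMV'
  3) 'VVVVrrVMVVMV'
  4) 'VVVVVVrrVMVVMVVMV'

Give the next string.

s(k+1) = VV·s(k)·VMV, so each term gains VV as a prefix and VMV as a suffix.
Applying this once more to VVVVVVrrVMVVMVVMV:

VVVVVVVVrrVMVVMVVMVVMV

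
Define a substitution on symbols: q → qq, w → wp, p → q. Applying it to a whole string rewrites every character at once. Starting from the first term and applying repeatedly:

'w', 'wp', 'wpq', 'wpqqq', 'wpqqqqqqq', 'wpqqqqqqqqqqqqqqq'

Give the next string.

Applying the rule to each of the 17 symbols of wpqqqqqqqqqqqqqqq gives the pieces wp q qq qq qq qq qq qq qq qq qq qq qq qq qq qq qq, which concatenate to the answer.

wpqqqqqqqqqqqqqqqqqqqqqqqqqqqqqqq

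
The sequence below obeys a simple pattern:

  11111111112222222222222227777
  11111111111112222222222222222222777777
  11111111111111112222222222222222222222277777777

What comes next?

Each string has the form 1^{3n+1} 2^{4n+3} 7^{2n-2}, where the shown terms are n = 3, 4, 5.
For the next term, n = 6, so the run lengths are 19, 27, 10.

11111111111111111112222222222222222222222222227777777777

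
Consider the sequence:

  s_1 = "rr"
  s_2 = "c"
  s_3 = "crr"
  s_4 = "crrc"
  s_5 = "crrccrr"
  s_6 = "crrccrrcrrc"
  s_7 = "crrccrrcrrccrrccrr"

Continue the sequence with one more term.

This is a Fibonacci-style word recurrence s(k) = s(k−1)·s(k−2): e.g. c·rr = crr.
Continuing: crrccrrcrrccrrccrr · crrccrrcrrc gives term 8.

crrccrrcrrccrrccrrcrrccrrcrrc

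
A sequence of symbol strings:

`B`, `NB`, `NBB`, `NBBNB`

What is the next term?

NBBNBNBB

From term 3 onward, concatenate the last term with the second-to-last: NB·B = NBB, NBB·NB = NBBNB, …
Continuing: NBBNB · NBB gives term 5.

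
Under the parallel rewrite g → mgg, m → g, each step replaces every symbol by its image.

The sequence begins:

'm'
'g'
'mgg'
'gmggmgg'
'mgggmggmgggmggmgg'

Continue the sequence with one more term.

Rewriting the 17 symbols of mgggmggmgggmggmgg one by one yields g mgg mgg mgg g mgg mgg g mgg mgg mgg g mgg mgg g mgg mgg; concatenated:

gmggmggmgggmggmgggmggmggmgggmggmgggmggmgg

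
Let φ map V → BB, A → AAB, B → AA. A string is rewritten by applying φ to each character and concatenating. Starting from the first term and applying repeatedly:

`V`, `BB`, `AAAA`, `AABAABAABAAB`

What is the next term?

Expanding AABAABAABAAB: A→AAB, A→AAB, B→AA, A→AAB, A→AAB, B→AA, A→AAB, A→AAB, B→AA, A→AAB, A→AAB, B→AA. Concatenated: AAB AAB AA AAB AAB AA AAB AAB AA AAB AAB AA.

AABAABAAAABAABAAAABAABAAAABAABAA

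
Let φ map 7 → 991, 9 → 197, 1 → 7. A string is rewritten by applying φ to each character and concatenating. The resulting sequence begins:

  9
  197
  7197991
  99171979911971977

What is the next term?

Replace each of the 17 characters of 99171979911971977 in place — 197 197 7 991 7 197 991 197 197 7 7 197 991 7 197 991 991 — and concatenate.

19719779917197991197197771979917197991991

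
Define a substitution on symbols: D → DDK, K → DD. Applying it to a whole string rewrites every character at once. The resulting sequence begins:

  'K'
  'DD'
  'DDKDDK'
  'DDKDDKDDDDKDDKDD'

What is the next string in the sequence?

φ(DDKDDKDDDDKDDKDD) expands symbol-by-symbol to DDK DDK DD DDK DDK DD DDK DDK DDK DDK DD DDK DDK DD DDK DDK; joining the 16 pieces gives the next term.

DDKDDKDDDDKDDKDDDDKDDKDDKDDKDDDDKDDKDDDDKDDK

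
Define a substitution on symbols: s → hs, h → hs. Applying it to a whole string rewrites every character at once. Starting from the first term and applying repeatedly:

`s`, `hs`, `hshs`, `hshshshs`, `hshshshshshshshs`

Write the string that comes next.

hshshshshshshshshshshshshshshshs

φ(hshshshshshshshs) expands symbol-by-symbol to hs hs hs hs hs hs hs hs hs hs hs hs hs hs hs hs; joining the 16 pieces gives the next term.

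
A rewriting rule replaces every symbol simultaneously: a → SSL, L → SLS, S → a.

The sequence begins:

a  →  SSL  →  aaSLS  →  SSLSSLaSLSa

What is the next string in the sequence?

Rewriting each symbol of SSLSSLaSLSa: S→a, S→a, L→SLS, S→a, S→a, L→SLS, a→SSL, S→a, L→SLS, S→a, a→SSL, which concatenates to a a SLS a a SLS SSL a SLS a SSL.

aaSLSaaSLSSSLaSLSaSSL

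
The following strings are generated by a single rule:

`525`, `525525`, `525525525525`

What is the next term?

525525525525525525525525

Each string is two copies of the previous one concatenated.
One more doubling of 525525525525 gives the answer.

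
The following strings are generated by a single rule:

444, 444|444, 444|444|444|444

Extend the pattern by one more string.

s(k+1) = s(k)·|·s(k) — each term doubles the last with '|' between the halves.
One more doubling of 444|444|444|444 gives the answer.

444|444|444|444|444|444|444|444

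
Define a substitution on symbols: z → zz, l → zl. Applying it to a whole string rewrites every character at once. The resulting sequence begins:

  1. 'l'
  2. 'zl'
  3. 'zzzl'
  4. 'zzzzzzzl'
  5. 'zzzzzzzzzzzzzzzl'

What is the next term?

zzzzzzzzzzzzzzzzzzzzzzzzzzzzzzzl

Replace each of the 16 characters of zzzzzzzzzzzzzzzl in place — zz zz zz zz zz zz zz zz zz zz zz zz zz zz zz zl — and concatenate.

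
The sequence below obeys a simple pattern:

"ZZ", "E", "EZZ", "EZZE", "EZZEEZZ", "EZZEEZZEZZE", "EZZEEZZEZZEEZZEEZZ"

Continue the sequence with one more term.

EZZEEZZEZZEEZZEEZZEZZEEZZEZZE

Each term (from the third on) is the previous term followed by the one before it: term 3 = E·ZZ = EZZ.
Continuing: EZZEEZZEZZEEZZEEZZ · EZZEEZZEZZE gives term 8.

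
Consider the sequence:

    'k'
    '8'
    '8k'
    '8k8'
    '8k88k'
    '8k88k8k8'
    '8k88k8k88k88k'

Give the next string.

This is a Fibonacci-style word recurrence s(k) = s(k−1)·s(k−2): e.g. 8·k = 8k.
The next term joins 8k88k8k88k88k and 8k88k8k8.

8k88k8k88k88k8k88k8k8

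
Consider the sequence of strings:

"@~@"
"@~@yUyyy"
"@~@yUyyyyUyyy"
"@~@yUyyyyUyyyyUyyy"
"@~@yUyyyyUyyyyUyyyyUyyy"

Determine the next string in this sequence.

@~@yUyyyyUyyyyUyyyyUyyyyUyyy

The strings grow by a fixed suffix yUyyy each time.
One more step from @~@yUyyyyUyyyyUyyyyUyyy gives the answer.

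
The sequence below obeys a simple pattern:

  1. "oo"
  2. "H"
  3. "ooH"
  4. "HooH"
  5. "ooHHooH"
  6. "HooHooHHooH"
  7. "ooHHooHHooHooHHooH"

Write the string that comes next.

HooHooHHooHooHHooHHooHooHHooH

Each term (from the third on) is the two preceding terms concatenated in order: term 3 = oo·H = ooH.
So term 8 is HooHooHHooH·ooHHooHHooHooHHooH.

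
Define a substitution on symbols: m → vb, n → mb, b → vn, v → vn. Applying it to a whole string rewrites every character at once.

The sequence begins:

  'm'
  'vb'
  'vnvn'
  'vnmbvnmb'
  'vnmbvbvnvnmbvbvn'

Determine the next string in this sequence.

Rewriting the 16 symbols of vnmbvbvnvnmbvbvn one by one yields vn mb vb vn vn vn vn mb vn mb vb vn vn vn vn mb; concatenated:

vnmbvbvnvnvnvnmbvnmbvbvnvnvnvnmb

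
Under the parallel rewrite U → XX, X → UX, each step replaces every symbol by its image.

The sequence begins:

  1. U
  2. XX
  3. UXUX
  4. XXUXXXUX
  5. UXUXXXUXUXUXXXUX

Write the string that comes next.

Rewriting the 16 symbols of UXUXXXUXUXUXXXUX one by one yields XX UX XX UX UX UX XX UX XX UX XX UX UX UX XX UX; concatenated:

XXUXXXUXUXUXXXUXXXUXXXUXUXUXXXUX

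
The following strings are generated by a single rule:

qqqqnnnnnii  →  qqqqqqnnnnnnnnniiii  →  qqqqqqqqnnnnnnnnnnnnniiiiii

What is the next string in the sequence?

qqqqqqqqqqnnnnnnnnnnnnnnnnniiiiiiii

Reading off run lengths: q runs 4, 6, 8; n runs 5, 9, 13; i runs 2, 4, 6 — each is linear in n (n = 1, 2, …).
At n = 4 the blocks have lengths 10, 17, 8.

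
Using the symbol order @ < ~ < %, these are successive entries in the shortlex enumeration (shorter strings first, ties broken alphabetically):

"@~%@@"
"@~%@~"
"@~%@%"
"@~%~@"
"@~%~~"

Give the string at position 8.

@~%%~

Continuing the enumeration 3 steps past @~%~~: @~%~~ → @~%~% → @~%%@ → (answer).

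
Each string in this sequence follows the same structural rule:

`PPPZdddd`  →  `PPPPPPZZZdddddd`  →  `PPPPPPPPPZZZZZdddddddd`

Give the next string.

Term n consists of 3n P's, followed by 2n-1 Z's, followed by 2n+2 d's (n = 1, 2, …).
For the next term, n = 4, so the run lengths are 12, 7, 10.

PPPPPPPPPPPPZZZZZZZdddddddddd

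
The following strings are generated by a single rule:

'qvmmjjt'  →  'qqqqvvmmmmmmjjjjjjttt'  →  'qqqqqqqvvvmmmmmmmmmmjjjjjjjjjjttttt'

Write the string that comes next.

qqqqqqqqqqvvvvmmmmmmmmmmmmmmjjjjjjjjjjjjjjttttttt

The n-th term is 3n-2 q's then n v's then 4n-2 m's then 4n-2 j's then 2n-1 t's (n = 1, 2, …).
For the next term, n = 4, so the run lengths are 10, 4, 14, 14, 7.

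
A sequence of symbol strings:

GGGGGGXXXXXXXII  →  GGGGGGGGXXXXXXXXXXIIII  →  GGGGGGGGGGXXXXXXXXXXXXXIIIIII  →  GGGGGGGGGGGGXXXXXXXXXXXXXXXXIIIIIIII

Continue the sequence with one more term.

GGGGGGGGGGGGGGXXXXXXXXXXXXXXXXXXXIIIIIIIIII

Reading off run lengths: G runs 6, 8, 10, 12; X runs 7, 10, 13, 16; I runs 2, 4, 6, 8 — each is linear in n, where the shown terms are n = 2, 3, 4, 5.
For the next term, n = 6, so the run lengths are 14, 19, 10.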